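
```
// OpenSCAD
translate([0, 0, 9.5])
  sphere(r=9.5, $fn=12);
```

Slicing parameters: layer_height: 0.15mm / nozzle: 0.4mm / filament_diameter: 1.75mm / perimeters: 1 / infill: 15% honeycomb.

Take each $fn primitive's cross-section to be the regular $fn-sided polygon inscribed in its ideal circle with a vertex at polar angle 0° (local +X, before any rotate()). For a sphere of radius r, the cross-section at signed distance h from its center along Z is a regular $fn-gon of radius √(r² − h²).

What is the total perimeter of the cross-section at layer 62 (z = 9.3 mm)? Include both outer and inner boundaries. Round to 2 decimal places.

59.00 mm

At z = 9.3 mm: the r=9.5 sphere slices to a regular 12-gon of circumradius 9.498 (√(r²−h²) with h=0.2 from center) (perimeter = 2·12·9.498·sin(180°/12) = 59.00 mm). Overall, the cross-section is a single solid region. Total boundary length (outer) = 59.00 mm.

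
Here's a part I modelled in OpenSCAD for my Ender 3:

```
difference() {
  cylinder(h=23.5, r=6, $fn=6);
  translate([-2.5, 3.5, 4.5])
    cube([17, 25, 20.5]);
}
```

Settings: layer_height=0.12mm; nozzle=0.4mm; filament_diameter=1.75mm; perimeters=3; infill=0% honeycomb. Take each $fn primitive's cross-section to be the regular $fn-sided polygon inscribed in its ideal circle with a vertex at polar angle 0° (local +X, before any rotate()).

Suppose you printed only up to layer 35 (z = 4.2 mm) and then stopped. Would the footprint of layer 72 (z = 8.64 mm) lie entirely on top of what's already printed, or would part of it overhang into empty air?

Compare the two slices. At z = 4.2: the r=6 cylinder gives a regular 6-gon of circumradius 6 (constant along its height) (area = (6/2)·6.000²·sin(360°/6) = 93.53 mm²); the cube at (-2.5, 3.5) is not intersected at this z (z outside [4.5, 25]); Subtracting the remaining from the first: none of the subtracted shapes is present at this height, so the r=6 cylinder is unchanged — area = 93.53 mm². At z = 8.64: the cylinder: section is a regular 6-gon, circumradius r=6 (area = (6/2)·6.000²·sin(360°/6) = 93.53 mm²); the 17×25 cube at (-2.5, 3.5) contributes its full rectangle (area 425.00 mm²); Subtracting the remaining from the first: starting from the r=6 cylinder (93.53 mm²), the 17×25 cube at (-2.5, 3.5) partially overlaps it — only the 10.16 mm² overlap (of its 425.00 mm²) is removed, clipping the outline — area = 83.37 mm². Checking containment: the cross-section at z = 8.64 is a subset of the cross-section at z = 4.2.

entirely on top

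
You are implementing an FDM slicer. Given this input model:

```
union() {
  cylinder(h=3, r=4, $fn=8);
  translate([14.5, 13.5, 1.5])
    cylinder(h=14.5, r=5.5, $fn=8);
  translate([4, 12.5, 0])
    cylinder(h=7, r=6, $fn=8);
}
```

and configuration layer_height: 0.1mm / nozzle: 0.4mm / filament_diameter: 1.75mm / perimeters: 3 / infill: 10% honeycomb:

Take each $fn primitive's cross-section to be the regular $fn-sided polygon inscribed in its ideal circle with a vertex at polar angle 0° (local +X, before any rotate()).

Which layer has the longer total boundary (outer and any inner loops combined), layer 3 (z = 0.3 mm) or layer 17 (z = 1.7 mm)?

Layer 3 (z = 0.3): the cylinder: section is a regular 8-gon, circumradius r=4 (perimeter = 2·8·4.000·sin(180°/8) = 24.49 mm); the cylinder at (14.5, 13.5) is not intersected at this z (z outside [1.5, 16]); the cylinder at (4, 12.5): section is a regular 8-gon, circumradius r=6 (perimeter = 2·8·6.000·sin(180°/8) = 36.74 mm); Combining (union): the 2 present regions are separate (no shared area or edge), so areas and boundary lengths simply add and each stays a separate island — boundary = 61.23 mm. So its perimeter = 61.23 mm. Layer 17 (z = 1.7): the r=4 cylinder gives a regular 8-gon of circumradius 4 (constant along its height) (perimeter = 2·8·4.000·sin(180°/8) = 24.49 mm); the r=5.5 cylinder at (14.5, 13.5) gives a regular 8-gon of circumradius 5.5 (constant along its height) (perimeter = 2·8·5.500·sin(180°/8) = 33.68 mm); the r=6 cylinder at (4, 12.5) gives a regular 8-gon of circumradius 6 (constant along its height) (perimeter = 2·8·6.000·sin(180°/8) = 36.74 mm); Combining (union): the regions partially overlap (shared area 1.00 mm²), so the edge portions inside another operand are dropped and the merged outline is re-measured after clipping — boundary = 89.68 mm. So its perimeter = 89.68 mm. Layer 17 is larger (89.68 vs 61.23 mm).

layer 17 (z = 1.7 mm)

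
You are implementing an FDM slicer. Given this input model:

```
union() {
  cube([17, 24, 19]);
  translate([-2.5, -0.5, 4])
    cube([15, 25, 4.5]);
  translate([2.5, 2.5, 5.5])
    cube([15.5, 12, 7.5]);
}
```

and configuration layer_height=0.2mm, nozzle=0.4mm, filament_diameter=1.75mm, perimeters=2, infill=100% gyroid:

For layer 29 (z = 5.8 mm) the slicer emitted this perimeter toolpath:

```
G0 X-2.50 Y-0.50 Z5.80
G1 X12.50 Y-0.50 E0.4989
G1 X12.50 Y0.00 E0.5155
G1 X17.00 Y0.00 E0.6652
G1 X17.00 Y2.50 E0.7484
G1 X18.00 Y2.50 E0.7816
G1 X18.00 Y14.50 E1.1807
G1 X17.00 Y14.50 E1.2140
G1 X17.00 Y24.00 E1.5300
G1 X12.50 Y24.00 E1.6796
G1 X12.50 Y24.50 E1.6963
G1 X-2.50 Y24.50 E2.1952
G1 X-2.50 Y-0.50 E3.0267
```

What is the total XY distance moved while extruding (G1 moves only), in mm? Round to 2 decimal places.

Sum the Euclidean lengths of each G1 segment: total = 91.00 mm.

91.00 mm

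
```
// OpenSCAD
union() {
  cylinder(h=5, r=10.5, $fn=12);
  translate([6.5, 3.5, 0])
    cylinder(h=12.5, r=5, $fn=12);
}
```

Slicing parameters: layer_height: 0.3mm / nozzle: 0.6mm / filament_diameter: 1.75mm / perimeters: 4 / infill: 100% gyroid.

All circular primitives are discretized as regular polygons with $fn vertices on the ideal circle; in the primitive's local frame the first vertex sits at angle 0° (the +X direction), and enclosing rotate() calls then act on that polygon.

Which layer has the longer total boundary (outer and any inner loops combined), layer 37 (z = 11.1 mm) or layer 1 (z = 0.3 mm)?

Layer 37 (z = 11.1): the cylinder is not intersected at this z (z outside [0, 5]); the cylinder at (6.5, 3.5): section is a regular 12-gon, circumradius r=5 (perimeter = 2·12·5.000·sin(180°/12) = 31.06 mm); Taking the union: only the r=5 cylinder at (6.5, 3.5) is present, so the union is just that shape — boundary = 31.06 mm. So its perimeter = 31.06 mm. Layer 1 (z = 0.3): the r=10.5 cylinder contributes a regular 12-gon of circumradius 10.5 (perimeter = 2·12·10.500·sin(180°/12) = 65.22 mm); the r=5 cylinder at (6.5, 3.5) contributes a regular 12-gon of circumradius 5 (perimeter = 2·12·5.000·sin(180°/12) = 31.06 mm); Merging all regions: the regions partially overlap (shared area 61.08 mm²), so the edge portions inside another operand are dropped and the merged outline is re-measured after clipping — boundary = 67.49 mm. So its perimeter = 67.49 mm. Layer 1 is larger (67.49 vs 31.06 mm).

layer 1 (z = 0.3 mm)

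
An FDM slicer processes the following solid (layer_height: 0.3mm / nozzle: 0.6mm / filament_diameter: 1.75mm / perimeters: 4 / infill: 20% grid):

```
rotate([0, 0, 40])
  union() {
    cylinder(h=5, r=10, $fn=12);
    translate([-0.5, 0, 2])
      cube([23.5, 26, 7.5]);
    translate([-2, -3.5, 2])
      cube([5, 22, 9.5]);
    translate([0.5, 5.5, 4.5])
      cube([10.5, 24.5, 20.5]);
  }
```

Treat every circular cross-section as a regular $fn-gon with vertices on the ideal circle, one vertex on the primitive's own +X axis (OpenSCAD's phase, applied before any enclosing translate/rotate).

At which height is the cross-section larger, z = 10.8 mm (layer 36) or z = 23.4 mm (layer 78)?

layer 36 (z = 10.8 mm)

Layer 36 (z = 10.8): the cylinder does not reach this height (z outside [0, 5]); the cube at (-0.5, 0) does not reach this height (z outside [2, 9.5]); the cube at (-2, -3.5) (footprint 5×22) is included at this height (area 110.00 mm²); the 10.5×24.5 cube at (0.5, 5.5) contributes its full rectangle (area 257.25 mm²); Taking the union: the regions partially overlap — summed areas 367.25 mm² minus the doubly-counted overlap 32.50 mm² gives 334.75 mm² — area = 334.75 mm²; (rotated 40° about Z; rotation is an isometry so areas/perimeters/island counts are preserved). So its area = 334.75 mm². Layer 78 (z = 23.4): the cylinder is not intersected at this z (z outside [0, 5]); the cube at (-0.5, 0) is not intersected at this z (z outside [2, 9.5]); the cube at (-2, -3.5) does not reach this height (z outside [2, 11.5]); the cube at (0.5, 5.5) is present — its section is the full 10.5×24.5 rectangle (area 257.25 mm²); Merging all regions: only the 10.5×24.5 cube at (0.5, 5.5) is present, so the union is just that shape — area = 257.25 mm²; (rotated 40° about Z; rotation is an isometry so areas/perimeters/island counts are preserved). So its area = 257.25 mm². Layer 36 is larger (334.75 vs 257.25 mm²).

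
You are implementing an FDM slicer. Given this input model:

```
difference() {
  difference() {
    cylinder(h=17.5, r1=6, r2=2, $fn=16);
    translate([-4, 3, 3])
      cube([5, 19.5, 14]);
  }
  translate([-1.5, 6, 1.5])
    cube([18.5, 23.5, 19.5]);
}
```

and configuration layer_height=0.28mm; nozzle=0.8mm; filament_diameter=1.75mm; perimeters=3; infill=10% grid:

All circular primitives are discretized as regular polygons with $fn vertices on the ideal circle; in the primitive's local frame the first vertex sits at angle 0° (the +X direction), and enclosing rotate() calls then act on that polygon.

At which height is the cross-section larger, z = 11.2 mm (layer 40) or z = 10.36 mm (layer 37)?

Layer 40 (z = 11.2): the cone: at t=0.640 of its height the radius interpolates to r₁+(r₂−r₁)t = 3.440, giving a regular 16-gon of that circumradius (area = (16/2)·3.440²·sin(360°/16) = 36.23 mm²); the cube at (-4, 3) is present — its section is the full 5×19.5 rectangle (area 97.50 mm²); Subtracting the remaining from the first: starting from the cone (36.23 mm²), the 5×19.5 cube at (-4, 3) partially overlaps it — only the 0.77 mm² overlap (of its 97.50 mm²) is removed, clipping the outline — area = 35.46 mm²; the cube at (-1.5, 6) (footprint 18.5×23.5) is included at this height (area 434.75 mm²); After the difference (first − rest): starting from that combined region (35.46 mm²), the 18.5×23.5 cube at (-1.5, 6) misses the remaining region (no effect) — area = 35.46 mm². So its area = 35.46 mm². Layer 37 (z = 10.36): the cone contributes a regular 16-gon of circumradius 3.632 (interpolated between r1=6 and r2=2 at t=0.592) (area = (16/2)·3.632²·sin(360°/16) = 40.39 mm²); the 5×19.5 cube at (-4, 3) contributes its full rectangle (area 97.50 mm²); Subtracting the remaining from the first: starting from the cone (40.39 mm²), the 5×19.5 cube at (-4, 3) partially overlaps it — only the 1.31 mm² overlap (of its 97.50 mm²) is removed, clipping the outline — area = 39.07 mm²; the cube at (-1.5, 6) (footprint 18.5×23.5) is included at this height (area 434.75 mm²); Taking the first minus the rest: starting from that combined region (39.07 mm²), the 18.5×23.5 cube at (-1.5, 6) misses the remaining region (no effect) — area = 39.07 mm². So its area = 39.07 mm². Layer 37 is larger (39.07 vs 35.46 mm²).

layer 37 (z = 10.36 mm)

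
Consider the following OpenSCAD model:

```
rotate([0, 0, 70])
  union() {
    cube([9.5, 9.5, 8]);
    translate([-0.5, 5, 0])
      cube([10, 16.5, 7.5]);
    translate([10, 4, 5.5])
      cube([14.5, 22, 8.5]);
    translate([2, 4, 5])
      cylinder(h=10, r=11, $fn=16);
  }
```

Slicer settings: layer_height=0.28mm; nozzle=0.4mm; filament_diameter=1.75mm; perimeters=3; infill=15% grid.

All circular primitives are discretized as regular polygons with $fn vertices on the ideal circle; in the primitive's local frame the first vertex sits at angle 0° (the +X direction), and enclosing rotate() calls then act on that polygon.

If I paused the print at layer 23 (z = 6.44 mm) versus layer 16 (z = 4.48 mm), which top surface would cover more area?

layer 23 (z = 6.44 mm)

Layer 23 (z = 6.44): the cube is present — its section is the full 9.5×9.5 rectangle (area 90.25 mm²); the cube at (-0.5, 5) is present — its section is the full 10×16.5 rectangle (area 165.00 mm²); the cube at (10, 4) is present — its section is the full 14.5×22 rectangle (area 319.00 mm²); the r=11 cylinder at (2, 4) gives a regular 16-gon of circumradius 11 (constant along its height) (area = (16/2)·11.000²·sin(360°/16) = 370.44 mm²); Taking the union: the regions partially overlap — summed areas 944.69 mm² minus the doubly-counted overlap 195.86 mm² gives 748.83 mm² — area = 748.83 mm²; (rotated 70° about Z; rotation is an isometry so areas/perimeters/island counts are preserved). So its area = 748.83 mm². Layer 16 (z = 4.48): the cube (footprint 9.5×9.5) is included at this height (area 90.25 mm²); the cube at (-0.5, 5) is present — its section is the full 10×16.5 rectangle (area 165.00 mm²); the cube at (10, 4) does not reach this height (z outside [5.5, 14]); the cylinder at (2, 4) does not reach this height (z outside [5, 15]); Merging all regions: the regions partially overlap — summed areas 255.25 mm² minus the doubly-counted overlap 42.75 mm² gives 212.50 mm² — area = 212.50 mm²; (whole slice rotated 70° about Z — lengths, areas and connectivity unchanged). So its area = 212.50 mm². Layer 23 is larger (748.83 vs 212.50 mm²).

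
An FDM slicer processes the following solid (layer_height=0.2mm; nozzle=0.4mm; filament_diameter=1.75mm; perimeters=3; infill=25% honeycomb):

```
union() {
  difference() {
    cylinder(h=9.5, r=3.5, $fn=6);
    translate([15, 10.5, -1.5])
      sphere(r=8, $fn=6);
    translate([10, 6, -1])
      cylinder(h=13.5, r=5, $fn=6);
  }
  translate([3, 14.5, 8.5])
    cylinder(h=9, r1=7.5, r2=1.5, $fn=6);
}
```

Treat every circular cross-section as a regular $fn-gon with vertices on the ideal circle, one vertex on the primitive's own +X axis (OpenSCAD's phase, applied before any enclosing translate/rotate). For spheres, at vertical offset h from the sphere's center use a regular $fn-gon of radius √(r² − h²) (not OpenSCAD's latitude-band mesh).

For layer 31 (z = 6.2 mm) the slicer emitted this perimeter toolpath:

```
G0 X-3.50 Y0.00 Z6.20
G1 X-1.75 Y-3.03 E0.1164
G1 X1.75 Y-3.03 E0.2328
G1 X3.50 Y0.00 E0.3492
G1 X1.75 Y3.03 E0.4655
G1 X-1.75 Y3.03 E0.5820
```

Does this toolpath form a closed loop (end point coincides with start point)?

no

Start point (G0): (-3.50, 0.00). End point (last G1): the path does not return to the start — open.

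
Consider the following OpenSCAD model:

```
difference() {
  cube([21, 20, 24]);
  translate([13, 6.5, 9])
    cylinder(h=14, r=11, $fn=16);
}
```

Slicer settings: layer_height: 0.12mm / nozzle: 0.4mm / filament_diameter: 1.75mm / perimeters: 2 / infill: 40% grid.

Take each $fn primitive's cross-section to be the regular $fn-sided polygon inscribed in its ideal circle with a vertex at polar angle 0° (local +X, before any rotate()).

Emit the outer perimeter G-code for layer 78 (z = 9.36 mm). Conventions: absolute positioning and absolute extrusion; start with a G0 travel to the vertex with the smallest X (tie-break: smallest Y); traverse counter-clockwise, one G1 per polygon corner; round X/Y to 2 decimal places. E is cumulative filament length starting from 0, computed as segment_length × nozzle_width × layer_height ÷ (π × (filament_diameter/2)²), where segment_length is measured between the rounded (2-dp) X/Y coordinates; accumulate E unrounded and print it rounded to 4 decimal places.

At z = 9.36 mm: the 21×20 cube contributes its full rectangle; the r=11 cylinder at (13, 6.5) contributes a regular 16-gon of circumradius 11; Subtracting the remaining from the first: starting from the 21×20 cube, the r=11 cylinder at (13, 6.5) partially overlaps it — only the 288.92 mm² overlap (of its 370.44 mm²) is removed, clipping the outline — 1 connected region. The outline is a single polygon with 13 vertices. Extrusion per mm of travel: 0.4 × 0.12 / (π × 0.875²) = 0.019956. Accumulating E over each segment gives final E = 1.6886.

G0 X0.00 Y0.00 Z9.36
G1 X4.37 Y0.00 E0.0872
G1 X2.84 Y2.29 E0.1422
G1 X2.00 Y6.50 E0.2278
G1 X2.84 Y10.71 E0.3135
G1 X5.22 Y14.28 E0.3991
G1 X8.79 Y16.66 E0.4848
G1 X13.00 Y17.50 E0.5704
G1 X17.21 Y16.66 E0.6561
G1 X20.78 Y14.28 E0.7417
G1 X21.00 Y13.95 E0.7496
G1 X21.00 Y20.00 E0.8704
G1 X0.00 Y20.00 E1.2895
G1 X0.00 Y0.00 E1.6886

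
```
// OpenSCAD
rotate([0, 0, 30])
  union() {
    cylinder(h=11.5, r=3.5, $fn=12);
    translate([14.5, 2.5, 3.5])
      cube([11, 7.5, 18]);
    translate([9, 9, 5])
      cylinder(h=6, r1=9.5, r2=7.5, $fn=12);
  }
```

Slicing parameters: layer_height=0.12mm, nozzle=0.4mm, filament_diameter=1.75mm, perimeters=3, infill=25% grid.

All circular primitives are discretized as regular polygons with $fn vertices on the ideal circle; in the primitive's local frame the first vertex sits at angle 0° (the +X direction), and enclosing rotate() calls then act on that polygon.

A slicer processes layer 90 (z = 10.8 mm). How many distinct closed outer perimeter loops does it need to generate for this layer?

At z = 10.8 mm: the r=3.5 cylinder gives a regular 12-gon of circumradius 3.5 (constant along its height); the cube at (14.5, 2.5) (footprint 11×7.5) is included at this height; the cone at (9, 9) (r1=9.5→r2=7.5) has section circumradius 7.567 here — a regular 12-gon; Taking the union: the regions partially overlap (shared area 8.39 mm²), so overlapping operands fuse into one piece — 2 connected regions; (rotated 30° about Z; rotation is an isometry so areas/perimeters/island counts are preserved). The result has 2 disconnected regions.

2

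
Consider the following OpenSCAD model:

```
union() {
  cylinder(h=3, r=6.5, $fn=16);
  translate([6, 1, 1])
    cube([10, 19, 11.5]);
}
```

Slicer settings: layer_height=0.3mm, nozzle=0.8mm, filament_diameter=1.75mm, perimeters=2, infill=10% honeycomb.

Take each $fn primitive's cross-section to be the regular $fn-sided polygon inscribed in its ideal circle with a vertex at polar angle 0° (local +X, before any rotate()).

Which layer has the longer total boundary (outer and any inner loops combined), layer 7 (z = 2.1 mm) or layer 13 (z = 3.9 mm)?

Layer 7 (z = 2.1): the r=6.5 cylinder gives a regular 16-gon of circumradius 6.5 (constant along its height) (perimeter = 2·16·6.500·sin(180°/16) = 40.58 mm); the cube at (6, 1) is present — its section is the full 10×19 rectangle (perimeter 58.00 mm); Combining (union): the regions partially overlap (shared area 0.23 mm²), so the edge portions inside another operand are dropped and the merged outline is re-measured after clipping — boundary = 95.26 mm. So its perimeter = 95.26 mm. Layer 13 (z = 3.9): the cylinder does not reach this height (z outside [0, 3]); the cube at (6, 1) is present — its section is the full 10×19 rectangle (perimeter 58.00 mm); Merging all regions: only the 10×19 cube at (6, 1) is present, so the union is just that shape — boundary = 58.00 mm. So its perimeter = 58.00 mm. Layer 7 is larger (95.26 vs 58.00 mm).

layer 7 (z = 2.1 mm)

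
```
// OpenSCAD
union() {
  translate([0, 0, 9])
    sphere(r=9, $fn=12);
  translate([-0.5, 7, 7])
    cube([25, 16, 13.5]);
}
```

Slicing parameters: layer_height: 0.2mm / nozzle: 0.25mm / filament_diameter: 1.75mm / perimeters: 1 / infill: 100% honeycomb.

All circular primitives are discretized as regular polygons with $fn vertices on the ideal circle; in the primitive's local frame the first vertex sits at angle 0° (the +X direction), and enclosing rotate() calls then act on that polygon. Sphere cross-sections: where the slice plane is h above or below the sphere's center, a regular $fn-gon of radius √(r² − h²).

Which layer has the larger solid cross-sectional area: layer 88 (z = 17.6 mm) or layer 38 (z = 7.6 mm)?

layer 38 (z = 7.6 mm)

Layer 88 (z = 17.6): the sphere: section is a regular 12-gon, circumradius = √(r²−h²) = √(9²−8.6²) = 2.653 (area = (12/2)·2.653²·sin(360°/12) = 21.12 mm²); the 25×16 cube at (-0.5, 7) contributes its full rectangle (area 400.00 mm²); Combining (union): the 2 present regions are separate (no shared area or edge), so areas and boundary lengths simply add and each stays a separate island — area = 421.12 mm². So its area = 421.12 mm². Layer 38 (z = 7.6): the r=9 sphere slices to a regular 12-gon of circumradius 8.890 (√(r²−h²) with h=1.4 from center) (area = (12/2)·8.890²·sin(360°/12) = 237.12 mm²); the cube at (-0.5, 7) is present — its section is the full 25×16 rectangle (area 400.00 mm²); Taking the union: the regions partially overlap — summed areas 637.12 mm² minus the doubly-counted overlap 6.91 mm² gives 630.21 mm² — area = 630.21 mm². So its area = 630.21 mm². Layer 38 is larger (630.21 vs 421.12 mm²).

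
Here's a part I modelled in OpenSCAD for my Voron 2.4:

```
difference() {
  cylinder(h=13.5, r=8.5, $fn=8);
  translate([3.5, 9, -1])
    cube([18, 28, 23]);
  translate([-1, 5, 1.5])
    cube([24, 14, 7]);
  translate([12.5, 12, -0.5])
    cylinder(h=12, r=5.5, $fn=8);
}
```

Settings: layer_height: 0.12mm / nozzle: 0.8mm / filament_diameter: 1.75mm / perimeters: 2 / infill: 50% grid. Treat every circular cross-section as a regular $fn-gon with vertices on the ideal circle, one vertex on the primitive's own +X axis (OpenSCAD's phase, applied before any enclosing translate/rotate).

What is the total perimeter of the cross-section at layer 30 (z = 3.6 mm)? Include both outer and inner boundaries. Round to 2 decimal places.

At z = 3.6 mm: the cylinder: section is a regular 8-gon, circumradius r=8.5 (perimeter = 2·8·8.500·sin(180°/8) = 52.04 mm); the cube at (3.5, 9) is present — its section is the full 18×28 rectangle (perimeter 92.00 mm); the 24×14 cube at (-1, 5) contributes its full rectangle (perimeter 76.00 mm); the r=5.5 cylinder at (12.5, 12) gives a regular 8-gon of circumradius 5.5 (constant along its height) (perimeter = 2·8·5.500·sin(180°/8) = 33.68 mm); After the difference (first − rest): starting from the r=8.5 cylinder, the 18×28 cube at (3.5, 9) misses the remaining region (no effect); the 24×14 cube at (-1, 5) partially overlaps it — only the 17.06 mm² overlap (of its 336.00 mm²) is removed, clipping the outline; the r=5.5 cylinder at (12.5, 12) misses the remaining region (no effect) — boundary = 53.88 mm. Overall, the cross-section is a single solid region. Total boundary length (outer) = 53.88 mm.

53.88 mm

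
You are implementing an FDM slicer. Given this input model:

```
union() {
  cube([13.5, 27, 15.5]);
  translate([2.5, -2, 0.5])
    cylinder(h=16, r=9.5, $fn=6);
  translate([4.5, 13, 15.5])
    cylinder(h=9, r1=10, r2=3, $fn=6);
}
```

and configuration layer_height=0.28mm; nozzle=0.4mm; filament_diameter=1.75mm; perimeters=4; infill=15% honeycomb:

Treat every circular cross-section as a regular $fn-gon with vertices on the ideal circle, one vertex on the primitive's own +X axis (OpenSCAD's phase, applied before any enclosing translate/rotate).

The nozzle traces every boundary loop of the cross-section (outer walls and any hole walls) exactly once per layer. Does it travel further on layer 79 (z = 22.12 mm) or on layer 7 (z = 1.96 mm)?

layer 7 (z = 1.96 mm)

Layer 79 (z = 22.12): the cube is not intersected at this z (z outside [0, 15.5]); the cylinder at (2.5, -2) is absent (z outside [0.5, 16.5]); the cone at (4.5, 13) contributes a regular 6-gon of circumradius 4.851 (interpolated between r1=10 and r2=3 at t=0.736) (perimeter = 2·6·4.851·sin(180°/6) = 29.11 mm); Taking the union: only the cone at (4.5, 13) is present, so the union is just that shape — boundary = 29.11 mm. So its perimeter = 29.11 mm. Layer 7 (z = 1.96): the cube (footprint 13.5×27) is included at this height (perimeter 81.00 mm); the r=9.5 cylinder at (2.5, -2) contributes a regular 6-gon of circumradius 9.5 (perimeter = 2·6·9.500·sin(180°/6) = 57.00 mm); the cone at (4.5, 13) is absent (z outside [15.5, 24.5]); Taking the union: the regions partially overlap (shared area 56.34 mm²), so the edge portions inside another operand are dropped and the merged outline is re-measured after clipping — boundary = 106.49 mm. So its perimeter = 106.49 mm. Layer 7 is larger (106.49 vs 29.11 mm).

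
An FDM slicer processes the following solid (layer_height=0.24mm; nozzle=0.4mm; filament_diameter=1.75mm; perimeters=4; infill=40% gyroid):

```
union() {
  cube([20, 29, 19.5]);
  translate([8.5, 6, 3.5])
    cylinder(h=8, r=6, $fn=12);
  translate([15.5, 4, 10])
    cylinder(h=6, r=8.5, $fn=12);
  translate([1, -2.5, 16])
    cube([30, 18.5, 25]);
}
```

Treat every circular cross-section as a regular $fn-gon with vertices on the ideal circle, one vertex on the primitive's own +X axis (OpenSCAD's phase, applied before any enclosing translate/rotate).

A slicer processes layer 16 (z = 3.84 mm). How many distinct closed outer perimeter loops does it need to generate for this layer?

1

At z = 3.84 mm: the cube is present — its section is the full 20×29 rectangle; the r=6 cylinder at (8.5, 6) contributes a regular 12-gon of circumradius 6; the cylinder at (15.5, 4) is absent (z outside [10, 16]); the cube at (1, -2.5) is absent (z outside [16, 41]); Taking the union: the r=6 cylinder at (8.5, 6) lies entirely inside the 20×29 cube, so the union is just the 20×29 cube — 1 connected region. The result has 1 disconnected region.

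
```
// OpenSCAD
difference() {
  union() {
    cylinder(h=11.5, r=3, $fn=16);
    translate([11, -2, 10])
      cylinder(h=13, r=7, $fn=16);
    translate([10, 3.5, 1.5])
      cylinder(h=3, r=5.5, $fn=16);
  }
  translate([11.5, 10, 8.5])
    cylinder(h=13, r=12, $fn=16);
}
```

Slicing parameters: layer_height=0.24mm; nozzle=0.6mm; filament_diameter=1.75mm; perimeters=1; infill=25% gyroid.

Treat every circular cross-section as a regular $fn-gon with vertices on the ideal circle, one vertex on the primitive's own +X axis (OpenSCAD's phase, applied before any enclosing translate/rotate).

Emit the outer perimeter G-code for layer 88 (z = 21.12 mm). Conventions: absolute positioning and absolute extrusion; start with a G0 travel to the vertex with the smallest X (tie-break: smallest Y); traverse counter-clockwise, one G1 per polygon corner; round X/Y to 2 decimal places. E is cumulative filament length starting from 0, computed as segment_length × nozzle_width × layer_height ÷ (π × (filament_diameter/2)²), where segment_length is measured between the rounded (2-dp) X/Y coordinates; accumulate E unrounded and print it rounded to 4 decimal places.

At z = 21.12 mm: the cylinder does not reach this height (z outside [0, 11.5]); the cylinder at (11, -2): section is a regular 16-gon, circumradius r=7; the cylinder at (10, 3.5) is absent (z outside [1.5, 4.5]); Merging all regions: only the r=7 cylinder at (11, -2) is present, so the union is just that shape — 1 connected region; the r=12 cylinder at (11.5, 10) contributes a regular 16-gon of circumradius 12; Taking the first minus the rest: starting from that combined region, the r=12 cylinder at (11.5, 10) partially overlaps it — only the 63.51 mm² overlap (of its 440.85 mm²) is removed, clipping the outline — 1 connected region. The outline is a single polygon with 14 vertices. Extrusion per mm of travel: 0.6 × 0.24 / (π × 0.875²) = 0.059868. Accumulating E over each segment gives final E = 2.4239.

G0 X4.00 Y-2.00 Z21.12
G1 X4.53 Y-4.68 E0.1636
G1 X6.05 Y-6.95 E0.3271
G1 X8.32 Y-8.47 E0.4907
G1 X11.00 Y-9.00 E0.6542
G1 X13.68 Y-8.47 E0.8178
G1 X15.95 Y-6.95 E0.9813
G1 X17.47 Y-4.68 E1.1449
G1 X18.00 Y-2.00 E1.3084
G1 X17.62 Y-0.07 E1.4262
G1 X16.09 Y-1.09 E1.5363
G1 X11.50 Y-2.00 E1.8164
G1 X6.91 Y-1.09 E2.0966
G1 X4.50 Y0.52 E2.2701
G1 X4.00 Y-2.00 E2.4239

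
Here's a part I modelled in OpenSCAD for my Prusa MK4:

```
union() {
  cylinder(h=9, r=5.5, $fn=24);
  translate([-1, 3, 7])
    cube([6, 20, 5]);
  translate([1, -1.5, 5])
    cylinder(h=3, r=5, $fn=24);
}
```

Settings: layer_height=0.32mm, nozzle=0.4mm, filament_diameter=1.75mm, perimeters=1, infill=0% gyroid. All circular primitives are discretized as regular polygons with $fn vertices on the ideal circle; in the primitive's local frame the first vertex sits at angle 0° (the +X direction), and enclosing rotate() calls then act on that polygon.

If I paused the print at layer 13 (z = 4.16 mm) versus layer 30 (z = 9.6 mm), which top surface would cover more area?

Layer 13 (z = 4.16): the r=5.5 cylinder contributes a regular 24-gon of circumradius 5.5 (area = (24/2)·5.500²·sin(360°/24) = 93.95 mm²); the cube at (-1, 3) is not intersected at this z (z outside [7, 12]); the cylinder at (1, -1.5) is absent (z outside [5, 8]); Taking the union: only the r=5.5 cylinder is present, so the union is just that shape — area = 93.95 mm². So its area = 93.95 mm². Layer 30 (z = 9.6): the cylinder is not intersected at this z (z outside [0, 9]); the cube at (-1, 3) is present — its section is the full 6×20 rectangle (area 120.00 mm²); the cylinder at (1, -1.5) does not reach this height (z outside [5, 8]); Combining (union): only the 6×20 cube at (-1, 3) is present, so the union is just that shape — area = 120.00 mm². So its area = 120.00 mm². Layer 30 is larger (120.00 vs 93.95 mm²).

layer 30 (z = 9.6 mm)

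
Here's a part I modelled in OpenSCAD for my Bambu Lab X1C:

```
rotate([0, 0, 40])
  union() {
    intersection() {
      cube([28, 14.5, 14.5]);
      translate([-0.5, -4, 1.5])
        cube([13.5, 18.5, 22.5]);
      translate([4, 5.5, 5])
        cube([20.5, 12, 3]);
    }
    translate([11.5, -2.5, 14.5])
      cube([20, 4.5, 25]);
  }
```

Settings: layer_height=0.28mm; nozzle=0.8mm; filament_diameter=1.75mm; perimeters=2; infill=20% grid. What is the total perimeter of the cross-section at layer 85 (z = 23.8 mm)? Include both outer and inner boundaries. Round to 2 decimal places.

At z = 23.8 mm: the cube is not intersected at this z (z outside [0, 14.5]); the cube at (-0.5, -4) is present — its section is the full 13.5×18.5 rectangle (perimeter 64.00 mm); the cube at (4, 5.5) is not intersected at this z (z outside [5, 8]); After intersecting: at least one operand is absent at this height, so nothing remains; the 20×4.5 cube at (11.5, -2.5) contributes its full rectangle (perimeter 49.00 mm); Combining (union): only the 20×4.5 cube at (11.5, -2.5) is present, so the union is just that shape — boundary = 49.00 mm; (whole slice rotated 40° about Z — lengths, areas and connectivity unchanged). Overall, the cross-section is a single solid region. Total boundary length (outer) = 49.00 mm.

49.00 mm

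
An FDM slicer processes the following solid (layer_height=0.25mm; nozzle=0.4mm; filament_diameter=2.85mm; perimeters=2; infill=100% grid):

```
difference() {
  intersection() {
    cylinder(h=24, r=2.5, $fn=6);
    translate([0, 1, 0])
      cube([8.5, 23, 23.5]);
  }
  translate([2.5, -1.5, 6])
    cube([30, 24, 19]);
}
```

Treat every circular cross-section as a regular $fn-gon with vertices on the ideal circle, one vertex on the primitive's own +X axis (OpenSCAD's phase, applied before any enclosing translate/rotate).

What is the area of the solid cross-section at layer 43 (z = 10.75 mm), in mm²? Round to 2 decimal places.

At z = 10.75 mm: the cylinder: section is a regular 6-gon, circumradius r=2.5 (area = (6/2)·2.500²·sin(360°/6) = 16.24 mm²); the cube at (0, 1) (footprint 8.5×23) is included at this height (area 195.50 mm²); Keeping only the common overlap: the 8.5×23 cube at (0, 1) partially overlaps the r=2.5 cylinder; clipping to the common part keeps 1.85 mm² — area = 1.85 mm²; the cube at (2.5, -1.5) (footprint 30×24) is included at this height (area 720.00 mm²); Subtracting the remaining from the first: starting from the result so far (1.85 mm²), the 30×24 cube at (2.5, -1.5) misses the remaining region (no effect) — area = 1.85 mm². Overall, the cross-section is a single solid region. Net area = 1.85 mm².

1.85 mm²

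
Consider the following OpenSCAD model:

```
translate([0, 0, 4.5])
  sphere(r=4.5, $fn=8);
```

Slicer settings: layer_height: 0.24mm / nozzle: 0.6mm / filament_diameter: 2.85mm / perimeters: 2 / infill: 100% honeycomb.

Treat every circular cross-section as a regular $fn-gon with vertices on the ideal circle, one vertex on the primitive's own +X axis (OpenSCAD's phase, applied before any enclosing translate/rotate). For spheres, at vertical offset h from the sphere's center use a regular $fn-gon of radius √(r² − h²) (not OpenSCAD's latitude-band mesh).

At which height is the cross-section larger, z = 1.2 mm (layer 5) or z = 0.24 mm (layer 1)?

layer 5 (z = 1.2 mm)

Layer 5 (z = 1.2): the r=4.5 sphere contributes a regular 8-gon of circumradius √(4.5²−3.3²) = 3.059 (area = (8/2)·3.059²·sin(360°/8) = 26.47 mm²). So its area = 26.47 mm². Layer 1 (z = 0.24): the r=4.5 sphere contributes a regular 8-gon of circumradius √(4.5²−4.26²) = 1.450 (area = (8/2)·1.450²·sin(360°/8) = 5.95 mm²). So its area = 5.95 mm². Layer 5 is larger (26.47 vs 5.95 mm²).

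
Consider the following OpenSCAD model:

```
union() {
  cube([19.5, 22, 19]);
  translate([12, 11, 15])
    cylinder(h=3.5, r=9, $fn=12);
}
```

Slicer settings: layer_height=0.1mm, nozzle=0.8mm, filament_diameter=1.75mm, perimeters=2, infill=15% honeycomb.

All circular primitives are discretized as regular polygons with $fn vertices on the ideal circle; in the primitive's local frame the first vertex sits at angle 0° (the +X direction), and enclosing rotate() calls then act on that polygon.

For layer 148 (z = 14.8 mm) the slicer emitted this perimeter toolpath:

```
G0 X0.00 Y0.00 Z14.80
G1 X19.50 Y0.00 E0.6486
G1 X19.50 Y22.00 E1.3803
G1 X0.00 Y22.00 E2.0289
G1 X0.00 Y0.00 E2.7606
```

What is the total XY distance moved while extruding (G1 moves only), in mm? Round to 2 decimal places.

Sum the Euclidean lengths of each G1 segment: total = 83.00 mm.

83.00 mm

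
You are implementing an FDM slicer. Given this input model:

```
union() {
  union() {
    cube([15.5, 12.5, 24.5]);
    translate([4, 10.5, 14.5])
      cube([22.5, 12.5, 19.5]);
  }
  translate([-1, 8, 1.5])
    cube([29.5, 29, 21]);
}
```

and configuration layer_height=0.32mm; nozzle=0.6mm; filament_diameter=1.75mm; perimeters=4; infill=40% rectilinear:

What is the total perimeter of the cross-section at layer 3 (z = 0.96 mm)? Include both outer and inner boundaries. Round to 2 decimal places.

At z = 0.96 mm: the 15.5×12.5 cube contributes its full rectangle (perimeter 56.00 mm); the cube at (4, 10.5) is not intersected at this z (z outside [14.5, 34]); Merging all regions: only the 15.5×12.5 cube is present, so the union is just that shape — boundary = 56.00 mm; the cube at (-1, 8) is absent (z outside [1.5, 22.5]); Merging all regions: only the result so far is present, so the union is just that shape — boundary = 56.00 mm. Overall, the cross-section is a single solid region. Total boundary length (outer) = 56.00 mm.

56.00 mm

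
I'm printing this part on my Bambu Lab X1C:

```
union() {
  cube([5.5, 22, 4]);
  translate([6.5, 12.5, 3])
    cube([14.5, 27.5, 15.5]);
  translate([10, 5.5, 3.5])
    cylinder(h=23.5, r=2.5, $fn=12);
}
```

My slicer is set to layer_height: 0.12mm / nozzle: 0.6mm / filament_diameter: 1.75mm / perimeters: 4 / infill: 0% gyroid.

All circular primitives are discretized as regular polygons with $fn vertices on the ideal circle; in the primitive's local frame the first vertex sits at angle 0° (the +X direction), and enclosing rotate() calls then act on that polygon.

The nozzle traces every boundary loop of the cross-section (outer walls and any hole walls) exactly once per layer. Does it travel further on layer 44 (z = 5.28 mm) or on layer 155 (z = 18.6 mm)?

Layer 44 (z = 5.28): the cube is absent (z outside [0, 4]); the 14.5×27.5 cube at (6.5, 12.5) contributes its full rectangle (perimeter 84.00 mm); the r=2.5 cylinder at (10, 5.5) contributes a regular 12-gon of circumradius 2.5 (perimeter = 2·12·2.500·sin(180°/12) = 15.53 mm); Taking the union: the 2 present regions are separate (no shared area or edge), so areas and boundary lengths simply add and each stays a separate island — boundary = 99.53 mm. So its perimeter = 99.53 mm. Layer 155 (z = 18.6): the cube is absent (z outside [0, 4]); the cube at (6.5, 12.5) is absent (z outside [3, 18.5]); the r=2.5 cylinder at (10, 5.5) gives a regular 12-gon of circumradius 2.5 (constant along its height) (perimeter = 2·12·2.500·sin(180°/12) = 15.53 mm); Taking the union: only the r=2.5 cylinder at (10, 5.5) is present, so the union is just that shape — boundary = 15.53 mm. So its perimeter = 15.53 mm. Layer 44 is larger (99.53 vs 15.53 mm).

layer 44 (z = 5.28 mm)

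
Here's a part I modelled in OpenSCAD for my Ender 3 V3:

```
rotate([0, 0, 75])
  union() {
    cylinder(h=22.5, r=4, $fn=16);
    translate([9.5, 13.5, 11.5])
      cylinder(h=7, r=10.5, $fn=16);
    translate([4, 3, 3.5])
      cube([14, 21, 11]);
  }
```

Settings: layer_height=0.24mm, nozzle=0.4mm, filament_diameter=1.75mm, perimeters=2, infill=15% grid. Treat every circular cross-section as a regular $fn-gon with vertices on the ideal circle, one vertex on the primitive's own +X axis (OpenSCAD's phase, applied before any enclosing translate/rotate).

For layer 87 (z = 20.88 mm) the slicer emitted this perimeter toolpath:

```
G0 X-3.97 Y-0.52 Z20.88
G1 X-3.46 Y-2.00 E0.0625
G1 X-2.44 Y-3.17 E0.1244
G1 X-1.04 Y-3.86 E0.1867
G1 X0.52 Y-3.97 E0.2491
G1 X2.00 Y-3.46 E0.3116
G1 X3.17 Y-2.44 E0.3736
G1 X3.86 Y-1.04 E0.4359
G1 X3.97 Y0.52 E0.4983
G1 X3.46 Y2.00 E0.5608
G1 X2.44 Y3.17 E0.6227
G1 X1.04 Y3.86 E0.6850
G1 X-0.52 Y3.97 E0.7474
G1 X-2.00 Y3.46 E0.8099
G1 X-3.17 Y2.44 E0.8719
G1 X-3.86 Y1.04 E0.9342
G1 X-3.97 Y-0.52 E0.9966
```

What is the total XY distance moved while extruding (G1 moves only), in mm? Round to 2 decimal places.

24.97 mm

Sum the Euclidean lengths of each G1 segment: total = 24.97 mm.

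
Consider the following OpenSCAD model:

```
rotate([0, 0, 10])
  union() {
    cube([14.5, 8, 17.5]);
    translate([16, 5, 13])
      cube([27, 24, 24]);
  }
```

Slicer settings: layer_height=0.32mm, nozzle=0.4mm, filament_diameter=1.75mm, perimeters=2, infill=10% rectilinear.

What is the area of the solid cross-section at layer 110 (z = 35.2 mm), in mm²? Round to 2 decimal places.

648.00 mm²

At z = 35.2 mm: the cube is absent (z outside [0, 17.5]); the cube at (16, 5) (footprint 27×24) is included at this height (area 648.00 mm²); Merging all regions: only the 27×24 cube at (16, 5) is present, so the union is just that shape — area = 648.00 mm²; (whole slice rotated 10° about Z — lengths, areas and connectivity unchanged). Overall, the cross-section is a single solid region. Net area = 648.00 mm².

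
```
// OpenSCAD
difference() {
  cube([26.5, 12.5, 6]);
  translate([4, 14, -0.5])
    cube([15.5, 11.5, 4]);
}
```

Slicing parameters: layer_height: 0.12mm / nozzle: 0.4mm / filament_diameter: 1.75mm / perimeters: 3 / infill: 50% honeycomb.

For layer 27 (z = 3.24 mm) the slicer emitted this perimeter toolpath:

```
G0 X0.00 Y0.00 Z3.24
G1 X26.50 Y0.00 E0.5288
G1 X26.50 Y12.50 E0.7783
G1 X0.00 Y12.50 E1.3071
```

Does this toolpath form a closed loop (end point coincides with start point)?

no

Start point (G0): (0.00, 0.00). End point (last G1): the path does not return to the start — open.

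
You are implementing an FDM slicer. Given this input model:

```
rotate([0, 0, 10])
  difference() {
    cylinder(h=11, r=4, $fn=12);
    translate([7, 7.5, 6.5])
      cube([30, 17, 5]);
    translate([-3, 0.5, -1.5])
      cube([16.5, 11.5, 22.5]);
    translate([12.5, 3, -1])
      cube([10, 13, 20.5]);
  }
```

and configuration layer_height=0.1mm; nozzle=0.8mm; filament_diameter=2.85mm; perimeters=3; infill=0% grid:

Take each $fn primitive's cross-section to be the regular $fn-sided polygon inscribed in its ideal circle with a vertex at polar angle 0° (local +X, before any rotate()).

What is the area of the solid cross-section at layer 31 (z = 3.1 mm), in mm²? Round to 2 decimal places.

29.04 mm²

At z = 3.1 mm: the r=4 cylinder gives a regular 12-gon of circumradius 4 (constant along its height) (area = (12/2)·4.000²·sin(360°/12) = 48.00 mm²); the cube at (7, 7.5) does not reach this height (z outside [6.5, 11.5]); the cube at (-3, 0.5) (footprint 16.5×11.5) is included at this height (area 189.75 mm²); the cube at (12.5, 3) (footprint 10×13) is included at this height (area 130.00 mm²); Taking the first minus the rest: starting from the r=4 cylinder (48.00 mm²), the 16.5×11.5 cube at (-3, 0.5) partially overlaps it — only the 18.96 mm² overlap (of its 189.75 mm²) is removed, clipping the outline; the 10×13 cube at (12.5, 3) misses the remaining region (no effect) — area = 29.04 mm²; (rotated 10° about Z; rotation is an isometry so areas/perimeters/island counts are preserved). Overall, the cross-section is a single solid region. Net area = 29.04 mm².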